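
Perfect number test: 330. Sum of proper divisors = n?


Proper divisors of 330: 1, 2, 3, 5, 6, 10, 11, 15, 22, 30, 33, 55, 66, 110, 165
Sum = 1 + 2 + 3 + 5 + 6 + 10 + 11 + 15 + 22 + 30 + 33 + 55 + 66 + 110 + 165 = 534

No, 330 is not perfect (534 ≠ 330)


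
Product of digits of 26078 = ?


2 × 6 × 0 × 7 × 8 = 0


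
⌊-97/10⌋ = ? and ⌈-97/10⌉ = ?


-97/10 = -9.7000
floor = -10
ceil = -9

floor = -10, ceil = -9


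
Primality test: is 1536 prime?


1536 / 2 = 768 (exact division)
1536 is NOT prime.

No, 1536 is not prime


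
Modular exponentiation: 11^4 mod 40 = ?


11^1 mod 40 = 11
11^2 mod 40 = 1
11^3 mod 40 = 11
11^4 mod 40 = 1


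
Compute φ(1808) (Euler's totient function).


1808 = 2^4 × 113
Prime factors: 2, 113
φ(1808) = 1808 × (1-1/2) × (1-1/113)
= 1808 × 1/2 × 112/113 = 896

φ(1808) = 896


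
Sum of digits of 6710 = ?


6 + 7 + 1 + 0 = 14


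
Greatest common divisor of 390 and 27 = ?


390 = 14 * 27 + 12
27 = 2 * 12 + 3
12 = 4 * 3 + 0
GCD = 3


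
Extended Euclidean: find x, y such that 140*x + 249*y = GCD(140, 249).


Tabular extended Euclidean (each row: r = 140*s + 249*t):
r=140, s=1, t=0
r=249, s=0, t=1
q=0: r=140, s=1, t=0   [140*(1) + 249*(0) = 140]
q=1: r=109, s=-1, t=1   [140*(-1) + 249*(1) = 109]
q=1: r=31, s=2, t=-1   [140*(2) + 249*(-1) = 31]
q=3: r=16, s=-7, t=4   [140*(-7) + 249*(4) = 16]
q=1: r=15, s=9, t=-5   [140*(9) + 249*(-5) = 15]
q=1: r=1, s=-16, t=9   [140*(-16) + 249*(9) = 1]
q=15: r=0, s=249, t=-140   [140*(249) + 249*(-140) = 0]
GCD = 1; from the row with r=1: x=-16, y=9
Check: 140*(-16) + 249*(9) = -2240 + 2241 = 1

GCD = 1, x = -16, y = 9


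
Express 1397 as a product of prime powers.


1397 / 11 = 127
127 / 127 = 1
1397 = 11 × 127


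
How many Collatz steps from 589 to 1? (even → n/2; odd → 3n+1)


589 → 1768 → 884 → 442 → 221 → 664 → 332 → 166 → 83 → 250 → 125 → 376 → 188 → 94 → 47 → 142 → 71 → 214 → 107 → 322 → 161 → 484 → 242 → 121 → 364 → 182 → 91 → 274 → 137 → 412 → 206 → 103 → 310 → 155 → 466 → 233 → 700 → 350 → 175 → 526 → 263 → 790 → 395 → 1186 → 593 → 1780 → 890 → 445 → 1336 → 668 → 334 → 167 → 502 → 251 → 754 → 377 → 1132 → 566 → 283 → 850 → 425 → 1276 → 638 → 319 → 958 → 479 → 1438 → 719 → 2158 → 1079 → 3238 → 1619 → 4858 → 2429 → 7288 → 3644 → 1822 → 911 → 2734 → 1367 → 4102 → 2051 → 6154 → 3077 → 9232 → 4616 → 2308 → 1154 → 577 → 1732 → 866 → 433 → 1300 → 650 → 325 → 976 → 488 → 244 → 122 → 61 → 184 → 92 → 46 → 23 → 70 → 35 → 106 → 53 → 160 → 80 → 40 → 20 → 10 → 5 → 16 → 8 → 4 → 2 → 1
Total steps = 118

118 steps


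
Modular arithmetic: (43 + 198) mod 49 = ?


43 + 198 = 241
241 mod 49 = 45


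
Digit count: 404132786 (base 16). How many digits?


404132786 in base 16 = 181693B2
Number of digits = 8

8 digits (base 16)


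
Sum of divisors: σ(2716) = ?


Divisors of 2716: 1, 2, 4, 7, 14, 28, 97, 194, 388, 679, 1358, 2716
Sum = 1 + 2 + 4 + 7 + 14 + 28 + 97 + 194 + 388 + 679 + 1358 + 2716 = 5488

σ(2716) = 5488


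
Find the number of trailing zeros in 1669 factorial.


floor(1669/5) = 333
floor(1669/25) = 66
floor(1669/125) = 13
floor(1669/625) = 2
Total = 414

414 trailing zeros


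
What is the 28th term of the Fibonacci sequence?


Sequence: 1, 1, 2, 3, 5, 8, 13, 21, 34, 55, 89, 144, 233, 377, 610, 987, 1597, 2584, 4181, 6765, 10946, 17711, 28657, 46368, 75025, 121393, 196418, 317811
F(28) = 317811


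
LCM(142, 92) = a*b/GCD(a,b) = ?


GCD(142, 92) = 2
LCM = 142*92/2 = 13064/2 = 6532

LCM = 6532


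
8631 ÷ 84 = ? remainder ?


8631 = 84 * 102 + 63
Check: 8568 + 63 = 8631

q = 102, r = 63


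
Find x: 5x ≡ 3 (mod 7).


GCD(5, 7) = 1, unique solution
a^(-1) mod 7 = 3
x = 3 * 3 mod 7 = 2

x ≡ 2 (mod 7)


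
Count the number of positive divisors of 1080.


1080 = 2^3 × 3^3 × 5^1
d(1080) = (3+1) × (3+1) × (1+1) = 32

32 divisors


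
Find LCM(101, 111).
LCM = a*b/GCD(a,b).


GCD(101, 111) = 1
LCM = 101*111/1 = 11211/1 = 11211

LCM = 11211


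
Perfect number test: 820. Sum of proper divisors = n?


Proper divisors of 820: 1, 2, 4, 5, 10, 20, 41, 82, 164, 205, 410
Sum = 1 + 2 + 4 + 5 + 10 + 20 + 41 + 82 + 164 + 205 + 410 = 944

No, 820 is not perfect (944 ≠ 820)


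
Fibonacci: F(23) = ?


Sequence: 1, 1, 2, 3, 5, 8, 13, 21, 34, 55, 89, 144, 233, 377, 610, 987, 1597, 2584, 4181, 6765, 10946, 17711, 28657
F(23) = 28657


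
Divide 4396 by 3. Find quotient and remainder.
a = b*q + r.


4396 = 3 * 1465 + 1
Check: 4395 + 1 = 4396

q = 1465, r = 1


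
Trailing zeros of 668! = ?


floor(668/5) = 133
floor(668/25) = 26
floor(668/125) = 5
floor(668/625) = 1
Total = 165

165 trailing zeros


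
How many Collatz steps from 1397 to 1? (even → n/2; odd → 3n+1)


1397 → 4192 → 2096 → 1048 → 524 → 262 → 131 → 394 → 197 → 592 → 296 → 148 → 74 → 37 → 112 → 56 → 28 → 14 → 7 → 22 → 11 → 34 → 17 → 52 → 26 → 13 → 40 → 20 → 10 → 5 → 16 → 8 → 4 → 2 → 1
Total steps = 34

34 steps


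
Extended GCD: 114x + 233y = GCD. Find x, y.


Tabular extended Euclidean (each row: r = 114*s + 233*t):
r=114, s=1, t=0
r=233, s=0, t=1
q=0: r=114, s=1, t=0   [114*(1) + 233*(0) = 114]
q=2: r=5, s=-2, t=1   [114*(-2) + 233*(1) = 5]
q=22: r=4, s=45, t=-22   [114*(45) + 233*(-22) = 4]
q=1: r=1, s=-47, t=23   [114*(-47) + 233*(23) = 1]
q=4: r=0, s=233, t=-114   [114*(233) + 233*(-114) = 0]
GCD = 1; from the row with r=1: x=-47, y=23
Check: 114*(-47) + 233*(23) = -5358 + 5359 = 1

GCD = 1, x = -47, y = 23


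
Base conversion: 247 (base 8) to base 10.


247 (base 8) = 167 (decimal)
167 (decimal) = 167 (base 10)


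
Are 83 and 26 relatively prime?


Euclidean algorithm:
83 = 3 * 26 + 5
26 = 5 * 5 + 1
5 = 5 * 1 + 0
GCD(83, 26) = 1

Yes, coprime (GCD = 1)


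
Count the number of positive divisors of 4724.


4724 = 2^2 × 1181^1
d(4724) = (2+1) × (1+1) = 6

6 divisors


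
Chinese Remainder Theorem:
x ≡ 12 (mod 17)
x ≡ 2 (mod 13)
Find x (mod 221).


M = 17*13 = 221
M1 = M/17 = 13, M2 = M/13 = 17
M1^(-1) mod 17 = 4, M2^(-1) mod 13 = 10
x = 12*13*4 + 2*17*10 = 964
964 mod 221 = 80
Check: 80 mod 17 = 12 ✓, 80 mod 13 = 2 ✓

x ≡ 80 (mod 221)


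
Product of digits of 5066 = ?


5 × 0 × 6 × 6 = 0


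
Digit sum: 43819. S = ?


4 + 3 + 8 + 1 + 9 = 25


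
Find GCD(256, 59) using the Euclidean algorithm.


256 = 4 * 59 + 20
59 = 2 * 20 + 19
20 = 1 * 19 + 1
19 = 19 * 1 + 0
GCD = 1


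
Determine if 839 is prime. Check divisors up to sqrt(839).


Check divisors up to sqrt(839) = 28.9655
No divisors found.
839 is prime.

Yes, 839 is prime


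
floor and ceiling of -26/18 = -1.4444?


-26/18 = -1.4444
floor = -2
ceil = -1

floor = -2, ceil = -1


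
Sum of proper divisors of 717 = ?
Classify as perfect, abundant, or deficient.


Proper divisors: 1, 3, 239
Sum = 1 + 3 + 239 = 243
243 < 717 → deficient

s(717) = 243 (deficient)


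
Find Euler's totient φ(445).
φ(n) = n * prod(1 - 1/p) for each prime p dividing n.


445 = 5 × 89
Prime factors: 5, 89
φ(445) = 445 × (1-1/5) × (1-1/89)
= 445 × 4/5 × 88/89 = 352

φ(445) = 352


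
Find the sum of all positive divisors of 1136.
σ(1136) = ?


Divisors of 1136: 1, 2, 4, 8, 16, 71, 142, 284, 568, 1136
Sum = 1 + 2 + 4 + 8 + 16 + 71 + 142 + 284 + 568 + 1136 = 2232

σ(1136) = 2232


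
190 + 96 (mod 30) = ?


190 + 96 = 286
286 mod 30 = 16


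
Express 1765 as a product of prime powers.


1765 / 5 = 353
353 / 353 = 1
1765 = 5 × 353


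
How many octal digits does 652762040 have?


652762040 in base 8 = 4672055670
Number of digits = 10

10 digits (base 8)


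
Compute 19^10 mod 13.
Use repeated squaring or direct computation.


19^1 mod 13 = 6
19^2 mod 13 = 10
19^3 mod 13 = 8
19^4 mod 13 = 9
19^5 mod 13 = 2
19^6 mod 13 = 12
19^7 mod 13 = 7
19^8 mod 13 = 3
19^9 mod 13 = 5
19^10 mod 13 = 4


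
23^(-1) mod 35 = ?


Use the extended Euclidean algorithm on (35, 23); each row r = 35*s + 23*t:
r=35, s=1, t=0
r=23, s=0, t=1
q=1: r=12, s=1, t=-1   [35*(1) + 23*(-1) = 12]
q=1: r=11, s=-1, t=2   [35*(-1) + 23*(2) = 11]
q=1: r=1, s=2, t=-3   [35*(2) + 23*(-3) = 1]
q=11: r=0, s=-23, t=35   [35*(-23) + 23*(35) = 0]
GCD = 1 with t = -3, so 23*(-3) ≡ 1 (mod 35)
Inverse = -3 mod 35 = 32
Check: 23 * 32 = 736 ≡ 1 (mod 35)

23^(-1) ≡ 32 (mod 35)


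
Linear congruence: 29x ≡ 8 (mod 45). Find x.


GCD(29, 45) = 1, unique solution
a^(-1) mod 45 = 14
x = 14 * 8 mod 45 = 22

x ≡ 22 (mod 45)


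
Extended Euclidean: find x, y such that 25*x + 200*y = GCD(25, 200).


Tabular extended Euclidean (each row: r = 25*s + 200*t):
r=25, s=1, t=0
r=200, s=0, t=1
q=0: r=25, s=1, t=0   [25*(1) + 200*(0) = 25]
q=8: r=0, s=-8, t=1   [25*(-8) + 200*(1) = 0]
GCD = 25; from the row with r=25: x=1, y=0
Check: 25*(1) + 200*(0) = 25 + 0 = 25

GCD = 25, x = 1, y = 0


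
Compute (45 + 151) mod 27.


45 + 151 = 196
196 mod 27 = 7


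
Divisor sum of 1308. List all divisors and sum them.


Divisors of 1308: 1, 2, 3, 4, 6, 12, 109, 218, 327, 436, 654, 1308
Sum = 1 + 2 + 3 + 4 + 6 + 12 + 109 + 218 + 327 + 436 + 654 + 1308 = 3080

σ(1308) = 3080


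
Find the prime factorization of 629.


629 / 17 = 37
37 / 37 = 1
629 = 17 × 37


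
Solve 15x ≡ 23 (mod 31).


GCD(15, 31) = 1, unique solution
a^(-1) mod 31 = 29
x = 29 * 23 mod 31 = 16

x ≡ 16 (mod 31)


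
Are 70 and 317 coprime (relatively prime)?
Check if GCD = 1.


Euclidean algorithm:
317 = 4 * 70 + 37
70 = 1 * 37 + 33
37 = 1 * 33 + 4
33 = 8 * 4 + 1
4 = 4 * 1 + 0
GCD(70, 317) = 1

Yes, coprime (GCD = 1)


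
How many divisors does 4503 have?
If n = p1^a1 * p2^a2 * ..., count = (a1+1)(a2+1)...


4503 = 3^1 × 19^1 × 79^1
d(4503) = (1+1) × (1+1) × (1+1) = 8

8 divisors


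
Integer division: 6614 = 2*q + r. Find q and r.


6614 = 2 * 3307 + 0
Check: 6614 + 0 = 6614

q = 3307, r = 0


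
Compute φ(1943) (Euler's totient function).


1943 = 29 × 67
Prime factors: 29, 67
φ(1943) = 1943 × (1-1/29) × (1-1/67)
= 1943 × 28/29 × 66/67 = 1848

φ(1943) = 1848


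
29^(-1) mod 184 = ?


Use the extended Euclidean algorithm on (184, 29); each row r = 184*s + 29*t:
r=184, s=1, t=0
r=29, s=0, t=1
q=6: r=10, s=1, t=-6   [184*(1) + 29*(-6) = 10]
q=2: r=9, s=-2, t=13   [184*(-2) + 29*(13) = 9]
q=1: r=1, s=3, t=-19   [184*(3) + 29*(-19) = 1]
q=9: r=0, s=-29, t=184   [184*(-29) + 29*(184) = 0]
GCD = 1 with t = -19, so 29*(-19) ≡ 1 (mod 184)
Inverse = -19 mod 184 = 165
Check: 29 * 165 = 4785 ≡ 1 (mod 184)

29^(-1) ≡ 165 (mod 184)


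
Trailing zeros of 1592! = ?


floor(1592/5) = 318
floor(1592/25) = 63
floor(1592/125) = 12
floor(1592/625) = 2
Total = 395

395 trailing zeros


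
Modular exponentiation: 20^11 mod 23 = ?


20^1 mod 23 = 20
20^2 mod 23 = 9
20^3 mod 23 = 19
20^4 mod 23 = 12
20^5 mod 23 = 10
20^6 mod 23 = 16
20^7 mod 23 = 21
20^8 mod 23 = 6
20^9 mod 23 = 5
20^10 mod 23 = 8
20^11 mod 23 = 22


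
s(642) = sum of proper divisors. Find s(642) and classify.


Proper divisors: 1, 2, 3, 6, 107, 214, 321
Sum = 1 + 2 + 3 + 6 + 107 + 214 + 321 = 654
654 > 642 → abundant

s(642) = 654 (abundant)


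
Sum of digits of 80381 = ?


8 + 0 + 3 + 8 + 1 = 20


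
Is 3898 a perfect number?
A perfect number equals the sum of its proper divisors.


Proper divisors of 3898: 1, 2, 1949
Sum = 1 + 2 + 1949 = 1952

No, 3898 is not perfect (1952 ≠ 3898)


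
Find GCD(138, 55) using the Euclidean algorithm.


138 = 2 * 55 + 28
55 = 1 * 28 + 27
28 = 1 * 27 + 1
27 = 27 * 1 + 0
GCD = 1


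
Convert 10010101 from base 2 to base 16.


10010101 (base 2) = 149 (decimal)
149 (decimal) = 95 (base 16)


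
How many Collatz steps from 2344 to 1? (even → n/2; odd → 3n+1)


2344 → 1172 → 586 → 293 → 880 → 440 → 220 → 110 → 55 → 166 → 83 → 250 → 125 → 376 → 188 → 94 → 47 → 142 → 71 → 214 → 107 → 322 → 161 → 484 → 242 → 121 → 364 → 182 → 91 → 274 → 137 → 412 → 206 → 103 → 310 → 155 → 466 → 233 → 700 → 350 → 175 → 526 → 263 → 790 → 395 → 1186 → 593 → 1780 → 890 → 445 → 1336 → 668 → 334 → 167 → 502 → 251 → 754 → 377 → 1132 → 566 → 283 → 850 → 425 → 1276 → 638 → 319 → 958 → 479 → 1438 → 719 → 2158 → 1079 → 3238 → 1619 → 4858 → 2429 → 7288 → 3644 → 1822 → 911 → 2734 → 1367 → 4102 → 2051 → 6154 → 3077 → 9232 → 4616 → 2308 → 1154 → 577 → 1732 → 866 → 433 → 1300 → 650 → 325 → 976 → 488 → 244 → 122 → 61 → 184 → 92 → 46 → 23 → 70 → 35 → 106 → 53 → 160 → 80 → 40 → 20 → 10 → 5 → 16 → 8 → 4 → 2 → 1
Total steps = 120

120 steps


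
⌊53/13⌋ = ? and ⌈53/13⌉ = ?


53/13 = 4.0769
floor = 4
ceil = 5

floor = 4, ceil = 5


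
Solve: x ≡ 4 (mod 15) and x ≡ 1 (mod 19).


M = 15*19 = 285
M1 = M/15 = 19, M2 = M/19 = 15
M1^(-1) mod 15 = 4, M2^(-1) mod 19 = 14
x = 4*19*4 + 1*15*14 = 514
514 mod 285 = 229
Check: 229 mod 15 = 4 ✓, 229 mod 19 = 1 ✓

x ≡ 229 (mod 285)


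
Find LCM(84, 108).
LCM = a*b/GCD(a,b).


GCD(84, 108) = 12
LCM = 84*108/12 = 9072/12 = 756

LCM = 756


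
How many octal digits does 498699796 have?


498699796 in base 8 = 3556307024
Number of digits = 10

10 digits (base 8)


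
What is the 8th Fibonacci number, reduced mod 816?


F(k) mod 816 for k=1..8:
1, 1, 2, 3, 5, 8, 13, 21
F(8) mod 816 = 21


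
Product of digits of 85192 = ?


8 × 5 × 1 × 9 × 2 = 720


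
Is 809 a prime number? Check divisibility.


Check divisors up to sqrt(809) = 28.4429
No divisors found.
809 is prime.

Yes, 809 is prime


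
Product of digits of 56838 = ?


5 × 6 × 8 × 3 × 8 = 5760


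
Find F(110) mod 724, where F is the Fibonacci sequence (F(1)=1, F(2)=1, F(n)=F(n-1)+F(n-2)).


F(k) mod 724 for k=1..110:
1, 1, 2, 3, 5, 8, 13, 21, 34, 55, 89, 144, 233, 377, 610, 263, 149, 412, 561, 249, 86, 335, 421, 32, 453, 485, 214, 699, 189, 164, 353, 517, 146, 663, 85, 24, 109, 133, 242, 375, 617, 268, 161, 429, 590, 295, 161, 456, 617, 349, 242, 591, 109, 700, 85, 61, 146, 207, 353, 560, 189, 25, 214, 239, 453, 692, 421, 389, 86, 475, 561, 312, 149, 461, 610, 347, 233, 580, 89, 669, 34, 703, 13, 716, 5, 721, 2, 723, 1, 0, 1, 1, 2, 3, 5, 8, 13, 21, 34, 55, 89, 144, 233, 377, 610, 263, 149, 412, 561, 249
F(110) mod 724 = 249


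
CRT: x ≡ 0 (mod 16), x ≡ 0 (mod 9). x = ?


M = 16*9 = 144
M1 = M/16 = 9, M2 = M/9 = 16
M1^(-1) mod 16 = 9, M2^(-1) mod 9 = 4
x = 0*9*9 + 0*16*4 = 0
0 mod 144 = 0
Check: 0 mod 16 = 0 ✓, 0 mod 9 = 0 ✓

x ≡ 0 (mod 144)


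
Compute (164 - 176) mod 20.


164 - 176 = -12
-12 mod 20 = 8


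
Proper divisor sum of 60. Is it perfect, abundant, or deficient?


Proper divisors: 1, 2, 3, 4, 5, 6, 10, 12, 15, 20, 30
Sum = 1 + 2 + 3 + 4 + 5 + 6 + 10 + 12 + 15 + 20 + 30 = 108
108 > 60 → abundant

s(60) = 108 (abundant)


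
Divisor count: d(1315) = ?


1315 = 5^1 × 263^1
d(1315) = (1+1) × (1+1) = 4

4 divisors


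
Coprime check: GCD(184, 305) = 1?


Euclidean algorithm:
305 = 1 * 184 + 121
184 = 1 * 121 + 63
121 = 1 * 63 + 58
63 = 1 * 58 + 5
58 = 11 * 5 + 3
5 = 1 * 3 + 2
3 = 1 * 2 + 1
2 = 2 * 1 + 0
GCD(184, 305) = 1

Yes, coprime (GCD = 1)


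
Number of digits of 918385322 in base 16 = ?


918385322 in base 16 = 36BD72AA
Number of digits = 8

8 digits (base 16)


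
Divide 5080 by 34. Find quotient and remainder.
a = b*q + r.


5080 = 34 * 149 + 14
Check: 5066 + 14 = 5080

q = 149, r = 14


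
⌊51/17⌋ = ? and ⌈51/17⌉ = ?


51/17 = 3.0000
floor = 3
ceil = 3

floor = 3, ceil = 3


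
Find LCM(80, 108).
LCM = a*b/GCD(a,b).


GCD(80, 108) = 4
LCM = 80*108/4 = 8640/4 = 2160

LCM = 2160


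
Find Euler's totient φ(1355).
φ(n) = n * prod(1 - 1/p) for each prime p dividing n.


1355 = 5 × 271
Prime factors: 5, 271
φ(1355) = 1355 × (1-1/5) × (1-1/271)
= 1355 × 4/5 × 270/271 = 1080

φ(1355) = 1080


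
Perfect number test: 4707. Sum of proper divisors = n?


Proper divisors of 4707: 1, 3, 9, 523, 1569
Sum = 1 + 3 + 9 + 523 + 1569 = 2105

No, 4707 is not perfect (2105 ≠ 4707)


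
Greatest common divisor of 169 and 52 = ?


169 = 3 * 52 + 13
52 = 4 * 13 + 0
GCD = 13


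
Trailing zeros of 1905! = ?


floor(1905/5) = 381
floor(1905/25) = 76
floor(1905/125) = 15
floor(1905/625) = 3
Total = 475

475 trailing zeros


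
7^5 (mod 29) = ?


7^1 mod 29 = 7
7^2 mod 29 = 20
7^3 mod 29 = 24
7^4 mod 29 = 23
7^5 mod 29 = 16


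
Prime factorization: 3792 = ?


3792 / 2 = 1896
1896 / 2 = 948
948 / 2 = 474
474 / 2 = 237
237 / 3 = 79
79 / 79 = 1
3792 = 2^4 × 3 × 79


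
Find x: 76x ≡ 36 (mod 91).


GCD(76, 91) = 1, unique solution
a^(-1) mod 91 = 6
x = 6 * 36 mod 91 = 34

x ≡ 34 (mod 91)


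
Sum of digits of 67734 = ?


6 + 7 + 7 + 3 + 4 = 27


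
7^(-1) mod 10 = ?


Use the extended Euclidean algorithm on (10, 7); each row r = 10*s + 7*t:
r=10, s=1, t=0
r=7, s=0, t=1
q=1: r=3, s=1, t=-1   [10*(1) + 7*(-1) = 3]
q=2: r=1, s=-2, t=3   [10*(-2) + 7*(3) = 1]
q=3: r=0, s=7, t=-10   [10*(7) + 7*(-10) = 0]
GCD = 1 with t = 3, so 7*(3) ≡ 1 (mod 10)
Inverse = 3 mod 10 = 3
Check: 7 * 3 = 21 ≡ 1 (mod 10)

7^(-1) ≡ 3 (mod 10)


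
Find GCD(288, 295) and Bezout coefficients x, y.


Tabular extended Euclidean (each row: r = 288*s + 295*t):
r=288, s=1, t=0
r=295, s=0, t=1
q=0: r=288, s=1, t=0   [288*(1) + 295*(0) = 288]
q=1: r=7, s=-1, t=1   [288*(-1) + 295*(1) = 7]
q=41: r=1, s=42, t=-41   [288*(42) + 295*(-41) = 1]
q=7: r=0, s=-295, t=288   [288*(-295) + 295*(288) = 0]
GCD = 1; from the row with r=1: x=42, y=-41
Check: 288*(42) + 295*(-41) = 12096 - 12095 = 1

GCD = 1, x = 42, y = -41


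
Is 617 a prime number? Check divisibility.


Check divisors up to sqrt(617) = 24.8395
No divisors found.
617 is prime.

Yes, 617 is prime


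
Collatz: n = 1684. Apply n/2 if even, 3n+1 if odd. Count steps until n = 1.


1684 → 842 → 421 → 1264 → 632 → 316 → 158 → 79 → 238 → 119 → 358 → 179 → 538 → 269 → 808 → 404 → 202 → 101 → 304 → 152 → 76 → 38 → 19 → 58 → 29 → 88 → 44 → 22 → 11 → 34 → 17 → 52 → 26 → 13 → 40 → 20 → 10 → 5 → 16 → 8 → 4 → 2 → 1
Total steps = 42

42 steps


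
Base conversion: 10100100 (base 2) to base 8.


10100100 (base 2) = 164 (decimal)
164 (decimal) = 244 (base 8)


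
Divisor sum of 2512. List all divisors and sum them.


Divisors of 2512: 1, 2, 4, 8, 16, 157, 314, 628, 1256, 2512
Sum = 1 + 2 + 4 + 8 + 16 + 157 + 314 + 628 + 1256 + 2512 = 4898

σ(2512) = 4898


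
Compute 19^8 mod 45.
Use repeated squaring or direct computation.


19^1 mod 45 = 19
19^2 mod 45 = 1
19^3 mod 45 = 19
19^4 mod 45 = 1
19^5 mod 45 = 19
19^6 mod 45 = 1
19^7 mod 45 = 19
19^8 mod 45 = 1


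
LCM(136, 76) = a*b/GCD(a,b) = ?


GCD(136, 76) = 4
LCM = 136*76/4 = 10336/4 = 2584

LCM = 2584


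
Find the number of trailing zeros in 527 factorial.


floor(527/5) = 105
floor(527/25) = 21
floor(527/125) = 4
Total = 130

130 trailing zeros


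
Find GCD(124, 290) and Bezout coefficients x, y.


Tabular extended Euclidean (each row: r = 124*s + 290*t):
r=124, s=1, t=0
r=290, s=0, t=1
q=0: r=124, s=1, t=0   [124*(1) + 290*(0) = 124]
q=2: r=42, s=-2, t=1   [124*(-2) + 290*(1) = 42]
q=2: r=40, s=5, t=-2   [124*(5) + 290*(-2) = 40]
q=1: r=2, s=-7, t=3   [124*(-7) + 290*(3) = 2]
q=20: r=0, s=145, t=-62   [124*(145) + 290*(-62) = 0]
GCD = 2; from the row with r=2: x=-7, y=3
Check: 124*(-7) + 290*(3) = -868 + 870 = 2

GCD = 2, x = -7, y = 3


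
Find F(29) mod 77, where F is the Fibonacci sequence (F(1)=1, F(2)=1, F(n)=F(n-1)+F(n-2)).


F(k) mod 77 for k=1..29:
1, 1, 2, 3, 5, 8, 13, 21, 34, 55, 12, 67, 2, 69, 71, 63, 57, 43, 23, 66, 12, 1, 13, 14, 27, 41, 68, 32, 23
F(29) mod 77 = 23


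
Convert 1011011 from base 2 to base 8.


1011011 (base 2) = 91 (decimal)
91 (decimal) = 133 (base 8)


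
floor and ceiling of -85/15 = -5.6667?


-85/15 = -5.6667
floor = -6
ceil = -5

floor = -6, ceil = -5


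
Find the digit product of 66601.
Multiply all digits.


6 × 6 × 6 × 0 × 1 = 0


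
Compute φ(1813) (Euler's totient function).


1813 = 7^2 × 37
Prime factors: 7, 37
φ(1813) = 1813 × (1-1/7) × (1-1/37)
= 1813 × 6/7 × 36/37 = 1512

φ(1813) = 1512


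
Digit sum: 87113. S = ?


8 + 7 + 1 + 1 + 3 = 20


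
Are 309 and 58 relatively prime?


Euclidean algorithm:
309 = 5 * 58 + 19
58 = 3 * 19 + 1
19 = 19 * 1 + 0
GCD(309, 58) = 1

Yes, coprime (GCD = 1)


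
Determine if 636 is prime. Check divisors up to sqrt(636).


636 / 2 = 318 (exact division)
636 is NOT prime.

No, 636 is not prime


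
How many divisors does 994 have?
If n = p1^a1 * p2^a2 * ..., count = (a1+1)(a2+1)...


994 = 2^1 × 7^1 × 71^1
d(994) = (1+1) × (1+1) × (1+1) = 8

8 divisors


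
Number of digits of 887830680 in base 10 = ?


887830680 has 9 digits in base 10
floor(log10(887830680)) + 1 = floor(8.9483) + 1 = 9

9 digits (base 10)


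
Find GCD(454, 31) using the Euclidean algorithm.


454 = 14 * 31 + 20
31 = 1 * 20 + 11
20 = 1 * 11 + 9
11 = 1 * 9 + 2
9 = 4 * 2 + 1
2 = 2 * 1 + 0
GCD = 1


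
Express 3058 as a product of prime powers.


3058 / 2 = 1529
1529 / 11 = 139
139 / 139 = 1
3058 = 2 × 11 × 139


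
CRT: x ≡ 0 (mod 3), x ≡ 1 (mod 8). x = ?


M = 3*8 = 24
M1 = M/3 = 8, M2 = M/8 = 3
M1^(-1) mod 3 = 2, M2^(-1) mod 8 = 3
x = 0*8*2 + 1*3*3 = 9
9 mod 24 = 9
Check: 9 mod 3 = 0 ✓, 9 mod 8 = 1 ✓

x ≡ 9 (mod 24)


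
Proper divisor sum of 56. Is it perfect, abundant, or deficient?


Proper divisors: 1, 2, 4, 7, 8, 14, 28
Sum = 1 + 2 + 4 + 7 + 8 + 14 + 28 = 64
64 > 56 → abundant

s(56) = 64 (abundant)


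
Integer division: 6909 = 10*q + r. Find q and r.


6909 = 10 * 690 + 9
Check: 6900 + 9 = 6909

q = 690, r = 9


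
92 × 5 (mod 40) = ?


92 × 5 = 460
460 mod 40 = 20


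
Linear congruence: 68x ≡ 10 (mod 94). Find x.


GCD(68, 94) = 2 divides 10
Divide: 34x ≡ 5 (mod 47)
x ≡ 43 (mod 47)


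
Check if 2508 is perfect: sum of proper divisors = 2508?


Proper divisors of 2508: 1, 2, 3, 4, 6, 11, 12, 19, 22, 33, 38, 44, 57, 66, 76, 114, 132, 209, 228, 418, 627, 836, 1254
Sum = 1 + 2 + 3 + 4 + 6 + 11 + 12 + 19 + 22 + 33 + 38 + 44 + 57 + 66 + 76 + 114 + 132 + 209 + 228 + 418 + 627 + 836 + 1254 = 4212

No, 2508 is not perfect (4212 ≠ 2508)


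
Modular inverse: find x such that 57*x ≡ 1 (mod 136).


Use the extended Euclidean algorithm on (136, 57); each row r = 136*s + 57*t:
r=136, s=1, t=0
r=57, s=0, t=1
q=2: r=22, s=1, t=-2   [136*(1) + 57*(-2) = 22]
q=2: r=13, s=-2, t=5   [136*(-2) + 57*(5) = 13]
q=1: r=9, s=3, t=-7   [136*(3) + 57*(-7) = 9]
q=1: r=4, s=-5, t=12   [136*(-5) + 57*(12) = 4]
q=2: r=1, s=13, t=-31   [136*(13) + 57*(-31) = 1]
q=4: r=0, s=-57, t=136   [136*(-57) + 57*(136) = 0]
GCD = 1 with t = -31, so 57*(-31) ≡ 1 (mod 136)
Inverse = -31 mod 136 = 105
Check: 57 * 105 = 5985 ≡ 1 (mod 136)

57^(-1) ≡ 105 (mod 136)


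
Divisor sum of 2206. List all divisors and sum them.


Divisors of 2206: 1, 2, 1103, 2206
Sum = 1 + 2 + 1103 + 2206 = 3312

σ(2206) = 3312


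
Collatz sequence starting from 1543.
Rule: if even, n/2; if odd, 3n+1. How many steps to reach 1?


1543 → 4630 → 2315 → 6946 → 3473 → 10420 → 5210 → 2605 → 7816 → 3908 → 1954 → 977 → 2932 → 1466 → 733 → 2200 → 1100 → 550 → 275 → 826 → 413 → 1240 → 620 → 310 → 155 → 466 → 233 → 700 → 350 → 175 → 526 → 263 → 790 → 395 → 1186 → 593 → 1780 → 890 → 445 → 1336 → 668 → 334 → 167 → 502 → 251 → 754 → 377 → 1132 → 566 → 283 → 850 → 425 → 1276 → 638 → 319 → 958 → 479 → 1438 → 719 → 2158 → 1079 → 3238 → 1619 → 4858 → 2429 → 7288 → 3644 → 1822 → 911 → 2734 → 1367 → 4102 → 2051 → 6154 → 3077 → 9232 → 4616 → 2308 → 1154 → 577 → 1732 → 866 → 433 → 1300 → 650 → 325 → 976 → 488 → 244 → 122 → 61 → 184 → 92 → 46 → 23 → 70 → 35 → 106 → 53 → 160 → 80 → 40 → 20 → 10 → 5 → 16 → 8 → 4 → 2 → 1
Total steps = 109

109 steps


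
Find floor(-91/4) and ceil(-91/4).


-91/4 = -22.7500
floor = -23
ceil = -22

floor = -23, ceil = -22


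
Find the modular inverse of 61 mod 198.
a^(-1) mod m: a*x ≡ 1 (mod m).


Use the extended Euclidean algorithm on (198, 61); each row r = 198*s + 61*t:
r=198, s=1, t=0
r=61, s=0, t=1
q=3: r=15, s=1, t=-3   [198*(1) + 61*(-3) = 15]
q=4: r=1, s=-4, t=13   [198*(-4) + 61*(13) = 1]
q=15: r=0, s=61, t=-198   [198*(61) + 61*(-198) = 0]
GCD = 1 with t = 13, so 61*(13) ≡ 1 (mod 198)
Inverse = 13 mod 198 = 13
Check: 61 * 13 = 793 ≡ 1 (mod 198)

61^(-1) ≡ 13 (mod 198)


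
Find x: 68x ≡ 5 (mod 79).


GCD(68, 79) = 1, unique solution
a^(-1) mod 79 = 43
x = 43 * 5 mod 79 = 57

x ≡ 57 (mod 79)


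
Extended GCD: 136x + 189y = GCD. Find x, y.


Tabular extended Euclidean (each row: r = 136*s + 189*t):
r=136, s=1, t=0
r=189, s=0, t=1
q=0: r=136, s=1, t=0   [136*(1) + 189*(0) = 136]
q=1: r=53, s=-1, t=1   [136*(-1) + 189*(1) = 53]
q=2: r=30, s=3, t=-2   [136*(3) + 189*(-2) = 30]
q=1: r=23, s=-4, t=3   [136*(-4) + 189*(3) = 23]
q=1: r=7, s=7, t=-5   [136*(7) + 189*(-5) = 7]
q=3: r=2, s=-25, t=18   [136*(-25) + 189*(18) = 2]
q=3: r=1, s=82, t=-59   [136*(82) + 189*(-59) = 1]
q=2: r=0, s=-189, t=136   [136*(-189) + 189*(136) = 0]
GCD = 1; from the row with r=1: x=82, y=-59
Check: 136*(82) + 189*(-59) = 11152 - 11151 = 1

GCD = 1, x = 82, y = -59


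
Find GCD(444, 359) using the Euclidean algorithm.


444 = 1 * 359 + 85
359 = 4 * 85 + 19
85 = 4 * 19 + 9
19 = 2 * 9 + 1
9 = 9 * 1 + 0
GCD = 1


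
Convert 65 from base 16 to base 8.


65 (base 16) = 101 (decimal)
101 (decimal) = 145 (base 8)


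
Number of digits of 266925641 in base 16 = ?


266925641 in base 16 = FE8F649
Number of digits = 7

7 digits (base 16)


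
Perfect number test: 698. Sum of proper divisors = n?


Proper divisors of 698: 1, 2, 349
Sum = 1 + 2 + 349 = 352

No, 698 is not perfect (352 ≠ 698)


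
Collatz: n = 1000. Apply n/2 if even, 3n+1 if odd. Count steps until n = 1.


1000 → 500 → 250 → 125 → 376 → 188 → 94 → 47 → 142 → 71 → 214 → 107 → 322 → 161 → 484 → 242 → 121 → 364 → 182 → 91 → 274 → 137 → 412 → 206 → 103 → 310 → 155 → 466 → 233 → 700 → 350 → 175 → 526 → 263 → 790 → 395 → 1186 → 593 → 1780 → 890 → 445 → 1336 → 668 → 334 → 167 → 502 → 251 → 754 → 377 → 1132 → 566 → 283 → 850 → 425 → 1276 → 638 → 319 → 958 → 479 → 1438 → 719 → 2158 → 1079 → 3238 → 1619 → 4858 → 2429 → 7288 → 3644 → 1822 → 911 → 2734 → 1367 → 4102 → 2051 → 6154 → 3077 → 9232 → 4616 → 2308 → 1154 → 577 → 1732 → 866 → 433 → 1300 → 650 → 325 → 976 → 488 → 244 → 122 → 61 → 184 → 92 → 46 → 23 → 70 → 35 → 106 → 53 → 160 → 80 → 40 → 20 → 10 → 5 → 16 → 8 → 4 → 2 → 1
Total steps = 111

111 steps


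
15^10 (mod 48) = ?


15^1 mod 48 = 15
15^2 mod 48 = 33
15^3 mod 48 = 15
15^4 mod 48 = 33
15^5 mod 48 = 15
15^6 mod 48 = 33
15^7 mod 48 = 15
15^8 mod 48 = 33
15^9 mod 48 = 15
15^10 mod 48 = 33


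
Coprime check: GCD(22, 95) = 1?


Euclidean algorithm:
95 = 4 * 22 + 7
22 = 3 * 7 + 1
7 = 7 * 1 + 0
GCD(22, 95) = 1

Yes, coprime (GCD = 1)


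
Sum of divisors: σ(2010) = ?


Divisors of 2010: 1, 2, 3, 5, 6, 10, 15, 30, 67, 134, 201, 335, 402, 670, 1005, 2010
Sum = 1 + 2 + 3 + 5 + 6 + 10 + 15 + 30 + 67 + 134 + 201 + 335 + 402 + 670 + 1005 + 2010 = 4896

σ(2010) = 4896


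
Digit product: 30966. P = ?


3 × 0 × 9 × 6 × 6 = 0


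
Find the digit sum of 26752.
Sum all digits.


2 + 6 + 7 + 5 + 2 = 22


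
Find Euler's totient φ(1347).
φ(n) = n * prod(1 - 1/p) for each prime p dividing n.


1347 = 3 × 449
Prime factors: 3, 449
φ(1347) = 1347 × (1-1/3) × (1-1/449)
= 1347 × 2/3 × 448/449 = 896

φ(1347) = 896


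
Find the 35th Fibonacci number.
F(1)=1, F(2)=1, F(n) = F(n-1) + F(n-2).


Sequence: 1, 1, 2, 3, 5, 8, 13, 21, 34, 55, 89, 144, 233, 377, 610, 987, 1597, 2584, 4181, 6765, 10946, 17711, 28657, 46368, 75025, 121393, 196418, 317811, 514229, 832040, 1346269, 2178309, 3524578, 5702887, 9227465
F(35) = 9227465


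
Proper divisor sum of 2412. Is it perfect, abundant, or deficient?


Proper divisors: 1, 2, 3, 4, 6, 9, 12, 18, 36, 67, 134, 201, 268, 402, 603, 804, 1206
Sum = 1 + 2 + 3 + 4 + 6 + 9 + 12 + 18 + 36 + 67 + 134 + 201 + 268 + 402 + 603 + 804 + 1206 = 3776
3776 > 2412 → abundant

s(2412) = 3776 (abundant)


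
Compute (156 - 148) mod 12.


156 - 148 = 8
8 mod 12 = 8


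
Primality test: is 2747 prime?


2747 / 41 = 67 (exact division)
2747 is NOT prime.

No, 2747 is not prime


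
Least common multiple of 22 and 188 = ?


GCD(22, 188) = 2
LCM = 22*188/2 = 4136/2 = 2068

LCM = 2068


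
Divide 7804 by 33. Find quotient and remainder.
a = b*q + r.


7804 = 33 * 236 + 16
Check: 7788 + 16 = 7804

q = 236, r = 16


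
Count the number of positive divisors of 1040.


1040 = 2^4 × 5^1 × 13^1
d(1040) = (4+1) × (1+1) × (1+1) = 20

20 divisors


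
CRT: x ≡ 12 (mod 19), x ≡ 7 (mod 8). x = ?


M = 19*8 = 152
M1 = M/19 = 8, M2 = M/8 = 19
M1^(-1) mod 19 = 12, M2^(-1) mod 8 = 3
x = 12*8*12 + 7*19*3 = 1551
1551 mod 152 = 31
Check: 31 mod 19 = 12 ✓, 31 mod 8 = 7 ✓

x ≡ 31 (mod 152)


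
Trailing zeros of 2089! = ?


floor(2089/5) = 417
floor(2089/25) = 83
floor(2089/125) = 16
floor(2089/625) = 3
Total = 519

519 trailing zeros


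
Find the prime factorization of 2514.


2514 / 2 = 1257
1257 / 3 = 419
419 / 419 = 1
2514 = 2 × 3 × 419


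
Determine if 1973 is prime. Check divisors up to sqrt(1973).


Check divisors up to sqrt(1973) = 44.4185
No divisors found.
1973 is prime.

Yes, 1973 is prime


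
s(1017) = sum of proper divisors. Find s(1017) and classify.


Proper divisors: 1, 3, 9, 113, 339
Sum = 1 + 3 + 9 + 113 + 339 = 465
465 < 1017 → deficient

s(1017) = 465 (deficient)


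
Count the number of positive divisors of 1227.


1227 = 3^1 × 409^1
d(1227) = (1+1) × (1+1) = 4

4 divisors


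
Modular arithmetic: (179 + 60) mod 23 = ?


179 + 60 = 239
239 mod 23 = 9


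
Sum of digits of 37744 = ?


3 + 7 + 7 + 4 + 4 = 25


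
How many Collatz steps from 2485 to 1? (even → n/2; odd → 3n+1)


2485 → 7456 → 3728 → 1864 → 932 → 466 → 233 → 700 → 350 → 175 → 526 → 263 → 790 → 395 → 1186 → 593 → 1780 → 890 → 445 → 1336 → 668 → 334 → 167 → 502 → 251 → 754 → 377 → 1132 → 566 → 283 → 850 → 425 → 1276 → 638 → 319 → 958 → 479 → 1438 → 719 → 2158 → 1079 → 3238 → 1619 → 4858 → 2429 → 7288 → 3644 → 1822 → 911 → 2734 → 1367 → 4102 → 2051 → 6154 → 3077 → 9232 → 4616 → 2308 → 1154 → 577 → 1732 → 866 → 433 → 1300 → 650 → 325 → 976 → 488 → 244 → 122 → 61 → 184 → 92 → 46 → 23 → 70 → 35 → 106 → 53 → 160 → 80 → 40 → 20 → 10 → 5 → 16 → 8 → 4 → 2 → 1
Total steps = 89

89 steps


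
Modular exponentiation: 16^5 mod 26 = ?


16^1 mod 26 = 16
16^2 mod 26 = 22
16^3 mod 26 = 14
16^4 mod 26 = 16
16^5 mod 26 = 22


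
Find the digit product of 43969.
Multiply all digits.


4 × 3 × 9 × 6 × 9 = 5832


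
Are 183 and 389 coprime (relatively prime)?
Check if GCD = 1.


Euclidean algorithm:
389 = 2 * 183 + 23
183 = 7 * 23 + 22
23 = 1 * 22 + 1
22 = 22 * 1 + 0
GCD(183, 389) = 1

Yes, coprime (GCD = 1)


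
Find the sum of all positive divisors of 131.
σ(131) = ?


Divisors of 131: 1, 131
Sum = 1 + 131 = 132

σ(131) = 132


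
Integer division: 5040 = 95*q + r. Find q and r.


5040 = 95 * 53 + 5
Check: 5035 + 5 = 5040

q = 53, r = 5


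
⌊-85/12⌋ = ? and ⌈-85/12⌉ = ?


-85/12 = -7.0833
floor = -8
ceil = -7

floor = -8, ceil = -7


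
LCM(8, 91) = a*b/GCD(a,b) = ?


GCD(8, 91) = 1
LCM = 8*91/1 = 728/1 = 728

LCM = 728


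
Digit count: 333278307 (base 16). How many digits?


333278307 in base 16 = 13DD6C63
Number of digits = 8

8 digits (base 16)


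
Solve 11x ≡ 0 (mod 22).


GCD(11, 22) = 11 divides 0
Divide: 1x ≡ 0 (mod 2)
x ≡ 0 (mod 2)


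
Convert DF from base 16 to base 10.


DF (base 16) = 223 (decimal)
223 (decimal) = 223 (base 10)


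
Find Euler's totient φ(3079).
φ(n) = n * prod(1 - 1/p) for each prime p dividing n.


3079 = 3079
Prime factors: 3079
φ(3079) = 3079 × (1-1/3079)
= 3079 × 3078/3079 = 3078

φ(3079) = 3078


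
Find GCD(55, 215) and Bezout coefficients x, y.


Tabular extended Euclidean (each row: r = 55*s + 215*t):
r=55, s=1, t=0
r=215, s=0, t=1
q=0: r=55, s=1, t=0   [55*(1) + 215*(0) = 55]
q=3: r=50, s=-3, t=1   [55*(-3) + 215*(1) = 50]
q=1: r=5, s=4, t=-1   [55*(4) + 215*(-1) = 5]
q=10: r=0, s=-43, t=11   [55*(-43) + 215*(11) = 0]
GCD = 5; from the row with r=5: x=4, y=-1
Check: 55*(4) + 215*(-1) = 220 - 215 = 5

GCD = 5, x = 4, y = -1


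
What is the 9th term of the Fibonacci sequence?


Sequence: 1, 1, 2, 3, 5, 8, 13, 21, 34
F(9) = 34


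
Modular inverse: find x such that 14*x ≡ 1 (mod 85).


Use the extended Euclidean algorithm on (85, 14); each row r = 85*s + 14*t:
r=85, s=1, t=0
r=14, s=0, t=1
q=6: r=1, s=1, t=-6   [85*(1) + 14*(-6) = 1]
q=14: r=0, s=-14, t=85   [85*(-14) + 14*(85) = 0]
GCD = 1 with t = -6, so 14*(-6) ≡ 1 (mod 85)
Inverse = -6 mod 85 = 79
Check: 14 * 79 = 1106 ≡ 1 (mod 85)

14^(-1) ≡ 79 (mod 85)


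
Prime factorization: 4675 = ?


4675 / 5 = 935
935 / 5 = 187
187 / 11 = 17
17 / 17 = 1
4675 = 5^2 × 11 × 17


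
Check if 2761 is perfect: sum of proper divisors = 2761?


Proper divisors of 2761: 1, 11, 251
Sum = 1 + 11 + 251 = 263

No, 2761 is not perfect (263 ≠ 2761)


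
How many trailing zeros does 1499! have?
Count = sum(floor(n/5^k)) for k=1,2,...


floor(1499/5) = 299
floor(1499/25) = 59
floor(1499/125) = 11
floor(1499/625) = 2
Total = 371

371 trailing zeros


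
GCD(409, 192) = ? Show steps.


409 = 2 * 192 + 25
192 = 7 * 25 + 17
25 = 1 * 17 + 8
17 = 2 * 8 + 1
8 = 8 * 1 + 0
GCD = 1


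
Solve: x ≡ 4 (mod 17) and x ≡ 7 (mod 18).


M = 17*18 = 306
M1 = M/17 = 18, M2 = M/18 = 17
M1^(-1) mod 17 = 1, M2^(-1) mod 18 = 17
x = 4*18*1 + 7*17*17 = 2095
2095 mod 306 = 259
Check: 259 mod 17 = 4 ✓, 259 mod 18 = 7 ✓

x ≡ 259 (mod 306)


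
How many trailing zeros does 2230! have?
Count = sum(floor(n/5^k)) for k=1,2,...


floor(2230/5) = 446
floor(2230/25) = 89
floor(2230/125) = 17
floor(2230/625) = 3
Total = 555

555 trailing zeros


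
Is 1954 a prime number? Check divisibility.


1954 / 2 = 977 (exact division)
1954 is NOT prime.

No, 1954 is not prime


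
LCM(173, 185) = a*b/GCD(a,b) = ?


GCD(173, 185) = 1
LCM = 173*185/1 = 32005/1 = 32005

LCM = 32005


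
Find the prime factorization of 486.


486 / 2 = 243
243 / 3 = 81
81 / 3 = 27
27 / 3 = 9
9 / 3 = 3
3 / 3 = 1
486 = 2 × 3^5


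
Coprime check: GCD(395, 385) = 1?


Euclidean algorithm:
395 = 1 * 385 + 10
385 = 38 * 10 + 5
10 = 2 * 5 + 0
GCD(395, 385) = 5

No, not coprime (GCD = 5)


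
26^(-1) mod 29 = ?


Use the extended Euclidean algorithm on (29, 26); each row r = 29*s + 26*t:
r=29, s=1, t=0
r=26, s=0, t=1
q=1: r=3, s=1, t=-1   [29*(1) + 26*(-1) = 3]
q=8: r=2, s=-8, t=9   [29*(-8) + 26*(9) = 2]
q=1: r=1, s=9, t=-10   [29*(9) + 26*(-10) = 1]
q=2: r=0, s=-26, t=29   [29*(-26) + 26*(29) = 0]
GCD = 1 with t = -10, so 26*(-10) ≡ 1 (mod 29)
Inverse = -10 mod 29 = 19
Check: 26 * 19 = 494 ≡ 1 (mod 29)

26^(-1) ≡ 19 (mod 29)


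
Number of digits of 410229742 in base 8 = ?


410229742 in base 8 = 3034715756
Number of digits = 10

10 digits (base 8)


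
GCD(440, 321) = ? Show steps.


440 = 1 * 321 + 119
321 = 2 * 119 + 83
119 = 1 * 83 + 36
83 = 2 * 36 + 11
36 = 3 * 11 + 3
11 = 3 * 3 + 2
3 = 1 * 2 + 1
2 = 2 * 1 + 0
GCD = 1


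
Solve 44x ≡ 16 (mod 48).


GCD(44, 48) = 4 divides 16
Divide: 11x ≡ 4 (mod 12)
x ≡ 8 (mod 12)


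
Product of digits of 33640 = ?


3 × 3 × 6 × 4 × 0 = 0


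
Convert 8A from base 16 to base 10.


8A (base 16) = 138 (decimal)
138 (decimal) = 138 (base 10)


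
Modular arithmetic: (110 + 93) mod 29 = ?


110 + 93 = 203
203 mod 29 = 0


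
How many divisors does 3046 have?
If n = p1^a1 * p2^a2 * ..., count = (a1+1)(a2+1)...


3046 = 2^1 × 1523^1
d(3046) = (1+1) × (1+1) = 4

4 divisors


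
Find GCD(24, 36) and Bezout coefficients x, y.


Tabular extended Euclidean (each row: r = 24*s + 36*t):
r=24, s=1, t=0
r=36, s=0, t=1
q=0: r=24, s=1, t=0   [24*(1) + 36*(0) = 24]
q=1: r=12, s=-1, t=1   [24*(-1) + 36*(1) = 12]
q=2: r=0, s=3, t=-2   [24*(3) + 36*(-2) = 0]
GCD = 12; from the row with r=12: x=-1, y=1
Check: 24*(-1) + 36*(1) = -24 + 36 = 12

GCD = 12, x = -1, y = 1


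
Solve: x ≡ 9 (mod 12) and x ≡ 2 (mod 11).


M = 12*11 = 132
M1 = M/12 = 11, M2 = M/11 = 12
M1^(-1) mod 12 = 11, M2^(-1) mod 11 = 1
x = 9*11*11 + 2*12*1 = 1113
1113 mod 132 = 57
Check: 57 mod 12 = 9 ✓, 57 mod 11 = 2 ✓

x ≡ 57 (mod 132)


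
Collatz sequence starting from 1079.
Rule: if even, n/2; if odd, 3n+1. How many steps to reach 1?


1079 → 3238 → 1619 → 4858 → 2429 → 7288 → 3644 → 1822 → 911 → 2734 → 1367 → 4102 → 2051 → 6154 → 3077 → 9232 → 4616 → 2308 → 1154 → 577 → 1732 → 866 → 433 → 1300 → 650 → 325 → 976 → 488 → 244 → 122 → 61 → 184 → 92 → 46 → 23 → 70 → 35 → 106 → 53 → 160 → 80 → 40 → 20 → 10 → 5 → 16 → 8 → 4 → 2 → 1
Total steps = 49

49 steps


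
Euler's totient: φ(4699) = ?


4699 = 37 × 127
Prime factors: 37, 127
φ(4699) = 4699 × (1-1/37) × (1-1/127)
= 4699 × 36/37 × 126/127 = 4536

φ(4699) = 4536


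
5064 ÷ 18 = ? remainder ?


5064 = 18 * 281 + 6
Check: 5058 + 6 = 5064

q = 281, r = 6


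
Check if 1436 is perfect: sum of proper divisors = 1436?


Proper divisors of 1436: 1, 2, 4, 359, 718
Sum = 1 + 2 + 4 + 359 + 718 = 1084

No, 1436 is not perfect (1084 ≠ 1436)


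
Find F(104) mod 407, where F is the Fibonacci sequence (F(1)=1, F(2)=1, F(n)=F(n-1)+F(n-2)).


F(k) mod 407 for k=1..104:
1, 1, 2, 3, 5, 8, 13, 21, 34, 55, 89, 144, 233, 377, 203, 173, 376, 142, 111, 253, 364, 210, 167, 377, 137, 107, 244, 351, 188, 132, 320, 45, 365, 3, 368, 371, 332, 296, 221, 110, 331, 34, 365, 399, 357, 349, 299, 241, 133, 374, 100, 67, 167, 234, 401, 228, 222, 43, 265, 308, 166, 67, 233, 300, 126, 19, 145, 164, 309, 66, 375, 34, 2, 36, 38, 74, 112, 186, 298, 77, 375, 45, 13, 58, 71, 129, 200, 329, 122, 44, 166, 210, 376, 179, 148, 327, 68, 395, 56, 44, 100, 144, 244, 388
F(104) mod 407 = 388


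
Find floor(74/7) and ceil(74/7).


74/7 = 10.5714
floor = 10
ceil = 11

floor = 10, ceil = 11


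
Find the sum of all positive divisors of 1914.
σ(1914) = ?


Divisors of 1914: 1, 2, 3, 6, 11, 22, 29, 33, 58, 66, 87, 174, 319, 638, 957, 1914
Sum = 1 + 2 + 3 + 6 + 11 + 22 + 29 + 33 + 58 + 66 + 87 + 174 + 319 + 638 + 957 + 1914 = 4320

σ(1914) = 4320
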